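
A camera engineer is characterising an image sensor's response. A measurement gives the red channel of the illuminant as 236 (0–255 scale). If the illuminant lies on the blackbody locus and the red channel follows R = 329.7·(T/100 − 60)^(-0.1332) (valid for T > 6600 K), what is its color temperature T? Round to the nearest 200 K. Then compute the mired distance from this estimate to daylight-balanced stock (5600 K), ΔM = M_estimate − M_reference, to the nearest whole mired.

(t − 60)^(-0.1332) = 236/329.7 = 0.71580.
t − 60 = 0.71580^(1/-0.1332) = 0.71580^(-7.508) = 12.307, so t = 72.307.
T = 100·t = 7231 K → 7200 K to the nearest 200 K.
M_estimate = 10⁶/7200 = 138.89; M_reference = 10⁶/5600 = 178.57.
ΔM = 138.89 − 178.57 = -39.68 → -40 mireds.

-40 mireds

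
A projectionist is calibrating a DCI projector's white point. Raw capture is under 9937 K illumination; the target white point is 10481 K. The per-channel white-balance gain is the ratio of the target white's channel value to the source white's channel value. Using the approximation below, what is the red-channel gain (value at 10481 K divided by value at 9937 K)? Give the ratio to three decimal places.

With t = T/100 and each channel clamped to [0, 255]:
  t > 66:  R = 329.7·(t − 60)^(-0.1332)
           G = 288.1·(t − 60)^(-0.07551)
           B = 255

0.983

At 9937 K (t = 99.37):
  R = 329.7·(99.37 − 60)^(-0.1332) = 329.7·39.37^(-0.1332) = 329.7·0.61309 = 202.136.
At 10481 K (t = 104.81):
  R = 329.7·(104.81 − 60)^(-0.1332) = 329.7·44.81^(-0.1332) = 329.7·0.60261 = 198.681.
Gain = 198.681 / 202.136 = 0.9829 → 0.983.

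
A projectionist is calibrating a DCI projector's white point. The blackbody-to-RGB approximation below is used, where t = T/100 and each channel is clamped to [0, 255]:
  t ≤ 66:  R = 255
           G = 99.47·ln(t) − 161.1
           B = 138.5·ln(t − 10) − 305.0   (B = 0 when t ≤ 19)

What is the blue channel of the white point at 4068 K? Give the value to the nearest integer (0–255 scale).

169

t = 4068/100 = 40.68; the t ≤ 66 branch applies.
B = 138.5·ln(40.68 − 10) − 305.0 = 138.5·ln 30.68 − 305.0 = 138.5·3.4236 − 305.0 = 169.170.
Rounded: 169.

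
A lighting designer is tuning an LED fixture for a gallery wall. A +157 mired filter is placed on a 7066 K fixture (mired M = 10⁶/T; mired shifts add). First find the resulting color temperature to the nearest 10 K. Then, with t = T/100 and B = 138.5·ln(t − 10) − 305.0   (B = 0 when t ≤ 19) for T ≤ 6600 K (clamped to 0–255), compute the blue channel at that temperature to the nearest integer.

132

M_in = 10⁶/7066 = 141.52; M_out = 141.52 + (+157) = 298.52.
T_out = 10⁶/298.52 = 3349.8 K → 3350 K; t = 33.5.
B = 138.5·ln(33.5 − 10) − 305.0 = 138.5·ln 23.5 − 305.0 = 138.5·3.1570 − 305.0 = 132.245.
Rounded: 132.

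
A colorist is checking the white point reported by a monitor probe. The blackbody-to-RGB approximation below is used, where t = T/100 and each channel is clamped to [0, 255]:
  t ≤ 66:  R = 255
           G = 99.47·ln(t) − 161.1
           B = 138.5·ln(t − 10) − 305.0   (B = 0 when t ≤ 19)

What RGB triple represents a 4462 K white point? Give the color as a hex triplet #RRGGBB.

t = 4462/100 = 44.62; the t ≤ 66 branch applies.
R = 255 by definition for t ≤ 66.
G = 99.47·ln 44.62 − 161.1 = 99.47·3.7982 − 161.1 = 216.705.
B = 138.5·ln(44.62 − 10) − 305.0 = 138.5·ln 34.62 − 305.0 = 138.5·3.5444 − 305.0 = 185.904.
Rounded: (255, 217, 186).
In hex: #FFD9BA.

#FFD9BA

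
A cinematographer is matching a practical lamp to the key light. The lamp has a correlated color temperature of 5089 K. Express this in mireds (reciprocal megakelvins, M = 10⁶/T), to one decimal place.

196.5 mireds

M = 10⁶ / 5089 = 196.502 → 196.5 mireds.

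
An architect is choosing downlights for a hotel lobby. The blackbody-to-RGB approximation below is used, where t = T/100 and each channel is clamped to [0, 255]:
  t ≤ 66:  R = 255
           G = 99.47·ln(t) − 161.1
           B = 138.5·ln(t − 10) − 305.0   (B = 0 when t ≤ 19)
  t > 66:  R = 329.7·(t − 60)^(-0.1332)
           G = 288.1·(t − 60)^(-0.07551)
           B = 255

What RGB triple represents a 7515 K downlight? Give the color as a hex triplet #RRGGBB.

#E6EBFF

t = 7515/100 = 75.15; the t > 66 branch applies.
R = 329.7·(75.15 − 60)^(-0.1332) = 329.7·15.15^(-0.1332) = 329.7·0.69626 = 229.556.
G = 288.1·(75.15 − 60)^(-0.07551) = 288.1·15.15^(-0.07551) = 288.1·0.81445 = 234.644.
B = 255 by definition for t > 66.
Rounded: (230, 235, 255).
In hex: #E6EBFF.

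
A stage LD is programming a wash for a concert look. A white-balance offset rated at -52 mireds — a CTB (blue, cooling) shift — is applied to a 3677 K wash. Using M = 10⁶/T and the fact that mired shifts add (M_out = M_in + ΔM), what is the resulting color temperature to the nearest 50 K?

M_in = 10⁶/3677 = 271.96 mireds.
M_out = 271.96 + (-52) = 219.96 mireds.
T_out = 10⁶/219.96 = 4546.3 K → 4550 K.

4550 K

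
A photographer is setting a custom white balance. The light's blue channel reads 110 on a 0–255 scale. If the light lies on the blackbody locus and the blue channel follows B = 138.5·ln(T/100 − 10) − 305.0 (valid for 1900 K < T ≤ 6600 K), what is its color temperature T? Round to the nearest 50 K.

3000 K

ln(t − 10) = (110 + 305.0) / 138.5 = 2.9964.
t − 10 = e^2.9964 = 20.013, so t = 30.013.
T = 100·t = 3001 K → 3000 K to the nearest 50 K.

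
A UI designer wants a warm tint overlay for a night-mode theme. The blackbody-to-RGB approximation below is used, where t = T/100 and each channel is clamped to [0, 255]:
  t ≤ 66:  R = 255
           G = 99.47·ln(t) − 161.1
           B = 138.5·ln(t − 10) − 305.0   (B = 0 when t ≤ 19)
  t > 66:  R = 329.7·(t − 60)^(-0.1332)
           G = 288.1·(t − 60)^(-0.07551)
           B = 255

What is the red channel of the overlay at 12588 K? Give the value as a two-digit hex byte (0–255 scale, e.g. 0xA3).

0xBD

t = 12588/100 = 125.88; the t > 66 branch applies.
R = 329.7·(125.88 − 60)^(-0.1332) = 329.7·65.88^(-0.1332) = 329.7·0.57246 = 188.739.
Rounded: 189; in hex, 0xBD.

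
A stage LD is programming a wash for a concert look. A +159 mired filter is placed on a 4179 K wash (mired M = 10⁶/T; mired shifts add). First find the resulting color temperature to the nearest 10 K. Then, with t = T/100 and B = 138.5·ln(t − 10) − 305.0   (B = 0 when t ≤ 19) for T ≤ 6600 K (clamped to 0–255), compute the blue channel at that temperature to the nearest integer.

71

M_in = 10⁶/4179 = 239.29; M_out = 239.29 + (+159) = 398.29.
T_out = 10⁶/398.29 = 2510.7 K → 2510 K; t = 25.1.
B = 138.5·ln(25.1 − 10) − 305.0 = 138.5·ln 15.1 − 305.0 = 138.5·2.7147 − 305.0 = 70.985.
Rounded: 71.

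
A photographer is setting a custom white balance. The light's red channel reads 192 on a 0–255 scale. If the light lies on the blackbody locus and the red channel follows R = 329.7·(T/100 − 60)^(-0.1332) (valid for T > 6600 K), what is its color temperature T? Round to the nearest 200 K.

11800 K

(t − 60)^(-0.1332) = 192/329.7 = 0.58235.
t − 60 = 0.58235^(1/-0.1332) = 0.58235^(-7.508) = 57.929, so t = 117.929.
T = 100·t = 11793 K → 11800 K to the nearest 200 K.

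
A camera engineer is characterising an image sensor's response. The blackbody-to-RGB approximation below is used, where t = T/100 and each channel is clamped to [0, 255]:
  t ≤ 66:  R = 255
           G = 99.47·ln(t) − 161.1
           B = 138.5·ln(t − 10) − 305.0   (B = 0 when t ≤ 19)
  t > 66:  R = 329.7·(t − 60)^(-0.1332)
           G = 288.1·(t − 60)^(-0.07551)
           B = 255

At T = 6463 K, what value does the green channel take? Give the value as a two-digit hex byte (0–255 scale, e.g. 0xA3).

t = 6463/100 = 64.63; the t ≤ 66 branch applies.
G = 99.47·ln 64.63 − 161.1 = 99.47·4.1687 − 161.1 = 253.558.
Rounded: 254; in hex, 0xFE.

0xFE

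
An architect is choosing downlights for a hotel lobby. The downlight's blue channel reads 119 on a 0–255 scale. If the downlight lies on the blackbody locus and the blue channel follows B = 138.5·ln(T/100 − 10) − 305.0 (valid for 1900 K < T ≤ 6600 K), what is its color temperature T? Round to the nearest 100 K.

ln(t − 10) = (119 + 305.0) / 138.5 = 3.0614.
t − 10 = e^3.0614 = 21.357, so t = 31.357.
T = 100·t = 3136 K → 3100 K to the nearest 100 K.

3100 K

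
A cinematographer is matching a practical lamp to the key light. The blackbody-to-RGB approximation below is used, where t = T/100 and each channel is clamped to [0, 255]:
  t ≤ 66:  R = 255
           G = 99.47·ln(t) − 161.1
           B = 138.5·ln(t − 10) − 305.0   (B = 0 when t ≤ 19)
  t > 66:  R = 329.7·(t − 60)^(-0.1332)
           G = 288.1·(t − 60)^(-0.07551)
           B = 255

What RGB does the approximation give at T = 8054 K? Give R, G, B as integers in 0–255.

t = 8054/100 = 80.54; the t > 66 branch applies.
R = 329.7·(80.54 − 60)^(-0.1332) = 329.7·20.54^(-0.1332) = 329.7·0.66859 = 220.435.
G = 288.1·(80.54 − 60)^(-0.07551) = 288.1·20.54^(-0.07551) = 288.1·0.79595 = 229.313.
B = 255 by definition for t > 66.
Rounded: (220, 229, 255).

R=220, G=229, B=255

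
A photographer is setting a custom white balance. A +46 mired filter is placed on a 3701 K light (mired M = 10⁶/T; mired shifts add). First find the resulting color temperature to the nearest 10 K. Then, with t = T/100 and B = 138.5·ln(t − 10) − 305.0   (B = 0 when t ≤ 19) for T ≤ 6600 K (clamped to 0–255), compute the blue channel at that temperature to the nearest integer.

121

M_in = 10⁶/3701 = 270.20; M_out = 270.20 + (+46) = 316.20.
T_out = 10⁶/316.20 = 3162.6 K → 3160 K; t = 31.6.
B = 138.5·ln(31.6 − 10) − 305.0 = 138.5·ln 21.6 − 305.0 = 138.5·3.0727 − 305.0 = 120.568.
Rounded: 121.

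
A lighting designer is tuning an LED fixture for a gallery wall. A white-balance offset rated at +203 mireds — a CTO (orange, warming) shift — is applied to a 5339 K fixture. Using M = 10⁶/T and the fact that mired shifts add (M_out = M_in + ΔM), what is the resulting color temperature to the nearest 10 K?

M_in = 10⁶/5339 = 187.30 mireds.
M_out = 187.30 + (+203) = 390.30 mireds.
T_out = 10⁶/390.30 = 2562.1 K → 2560 K.

2560 K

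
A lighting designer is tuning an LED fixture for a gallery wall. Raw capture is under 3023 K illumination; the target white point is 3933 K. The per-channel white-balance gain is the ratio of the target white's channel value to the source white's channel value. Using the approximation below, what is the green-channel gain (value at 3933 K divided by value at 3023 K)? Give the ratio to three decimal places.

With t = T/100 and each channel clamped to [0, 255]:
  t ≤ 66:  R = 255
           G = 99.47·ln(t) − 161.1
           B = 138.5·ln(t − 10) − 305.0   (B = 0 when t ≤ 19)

At 3023 K (t = 30.23):
  G = 99.47·ln 30.23 − 161.1 = 99.47·3.4088 − 161.1 = 177.977.
At 3933 K (t = 39.33):
  G = 99.47·ln 39.33 − 161.1 = 99.47·3.6720 − 161.1 = 204.153.
Gain = 204.153 / 177.977 = 1.1471 → 1.147.

1.147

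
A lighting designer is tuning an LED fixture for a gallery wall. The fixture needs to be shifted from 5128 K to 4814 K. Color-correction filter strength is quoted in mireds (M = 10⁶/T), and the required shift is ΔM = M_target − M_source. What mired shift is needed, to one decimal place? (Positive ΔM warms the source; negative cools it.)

M_source = 10⁶/5128 = 195.008; M_target = 10⁶/4814 = 207.727.
ΔM = 207.727 − 195.008 = 12.720 → +12.7 mireds, a warming shift.

+12.7 mireds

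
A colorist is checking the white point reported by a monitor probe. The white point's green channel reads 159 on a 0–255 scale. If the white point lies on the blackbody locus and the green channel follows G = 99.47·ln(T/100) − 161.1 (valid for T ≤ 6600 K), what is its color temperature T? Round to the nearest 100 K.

2500 K

ln t = (159 + 161.1) / 99.47 = 3.2181.
t = e^3.2181 = 24.980.
T = 100·t = 2498 K → 2500 K to the nearest 100 K.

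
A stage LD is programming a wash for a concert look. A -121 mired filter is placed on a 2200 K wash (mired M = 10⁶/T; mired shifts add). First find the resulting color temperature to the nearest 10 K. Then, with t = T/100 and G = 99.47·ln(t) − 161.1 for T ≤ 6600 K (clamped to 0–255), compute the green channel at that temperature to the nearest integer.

M_in = 10⁶/2200 = 454.55; M_out = 454.55 + (-121) = 333.55.
T_out = 10⁶/333.55 = 2998.1 K → 3000 K; t = 30.
G = 99.47·ln 30 − 161.1 = 99.47·3.4012 − 161.1 = 177.217.
Rounded: 177.

177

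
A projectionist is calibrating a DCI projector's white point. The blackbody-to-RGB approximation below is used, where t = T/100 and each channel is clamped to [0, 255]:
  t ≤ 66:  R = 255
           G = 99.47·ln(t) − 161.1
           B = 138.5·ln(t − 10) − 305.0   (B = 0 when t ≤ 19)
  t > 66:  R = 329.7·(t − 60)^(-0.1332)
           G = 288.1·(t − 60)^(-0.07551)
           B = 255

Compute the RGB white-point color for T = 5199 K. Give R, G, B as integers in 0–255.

t = 5199/100 = 51.99; the t ≤ 66 branch applies.
R = 255 by definition for t ≤ 66.
G = 99.47·ln 51.99 − 161.1 = 99.47·3.9511 − 161.1 = 231.911.
B = 138.5·ln(51.99 − 10) − 305.0 = 138.5·ln 41.99 − 305.0 = 138.5·3.7374 − 305.0 = 212.634.
Rounded: (255, 232, 213).

R=255, G=232, B=213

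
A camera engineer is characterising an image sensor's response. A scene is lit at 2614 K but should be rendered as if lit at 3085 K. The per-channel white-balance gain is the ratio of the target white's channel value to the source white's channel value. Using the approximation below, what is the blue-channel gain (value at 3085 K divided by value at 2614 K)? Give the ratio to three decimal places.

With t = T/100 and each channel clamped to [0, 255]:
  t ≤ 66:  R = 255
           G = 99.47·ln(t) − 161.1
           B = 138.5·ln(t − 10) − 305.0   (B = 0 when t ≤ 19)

1.442

At 2614 K (t = 26.14):
  B = 138.5·ln(26.14 − 10) − 305.0 = 138.5·ln 16.14 − 305.0 = 138.5·2.7813 − 305.0 = 80.210.
At 3085 K (t = 30.85):
  B = 138.5·ln(30.85 − 10) − 305.0 = 138.5·ln 20.85 − 305.0 = 138.5·3.0374 − 305.0 = 115.674.
Gain = 115.674 / 80.210 = 1.4421 → 1.442.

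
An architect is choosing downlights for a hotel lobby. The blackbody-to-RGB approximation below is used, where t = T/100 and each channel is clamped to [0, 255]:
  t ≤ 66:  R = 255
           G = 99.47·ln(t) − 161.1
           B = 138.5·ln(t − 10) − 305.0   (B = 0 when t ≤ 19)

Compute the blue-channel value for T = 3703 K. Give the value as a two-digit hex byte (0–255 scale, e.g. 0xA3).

0x98

t = 3703/100 = 37.03; the t ≤ 66 branch applies.
B = 138.5·ln(37.03 − 10) − 305.0 = 138.5·ln 27.03 − 305.0 = 138.5·3.2969 − 305.0 = 151.627.
Rounded: 152; in hex, 0x98.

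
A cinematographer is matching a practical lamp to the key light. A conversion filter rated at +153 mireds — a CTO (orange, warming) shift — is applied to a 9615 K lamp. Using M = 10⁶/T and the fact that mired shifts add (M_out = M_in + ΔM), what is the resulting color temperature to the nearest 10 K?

3890 K

M_in = 10⁶/9615 = 104.00 mireds.
M_out = 104.00 + (+153) = 257.00 mireds.
T_out = 10⁶/257.00 = 3891.0 K → 3890 K.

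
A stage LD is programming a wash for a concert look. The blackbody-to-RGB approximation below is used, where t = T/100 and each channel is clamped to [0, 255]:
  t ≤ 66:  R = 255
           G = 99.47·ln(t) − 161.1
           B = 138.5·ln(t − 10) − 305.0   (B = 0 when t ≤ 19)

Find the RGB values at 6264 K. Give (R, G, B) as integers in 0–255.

(255, 250, 244)

t = 6264/100 = 62.64; the t ≤ 66 branch applies.
R = 255 by definition for t ≤ 66.
G = 99.47·ln 62.64 − 161.1 = 99.47·4.1374 − 161.1 = 250.448.
B = 138.5·ln(62.64 − 10) − 305.0 = 138.5·ln 52.64 − 305.0 = 138.5·3.9635 − 305.0 = 243.941.
Rounded: (255, 250, 244).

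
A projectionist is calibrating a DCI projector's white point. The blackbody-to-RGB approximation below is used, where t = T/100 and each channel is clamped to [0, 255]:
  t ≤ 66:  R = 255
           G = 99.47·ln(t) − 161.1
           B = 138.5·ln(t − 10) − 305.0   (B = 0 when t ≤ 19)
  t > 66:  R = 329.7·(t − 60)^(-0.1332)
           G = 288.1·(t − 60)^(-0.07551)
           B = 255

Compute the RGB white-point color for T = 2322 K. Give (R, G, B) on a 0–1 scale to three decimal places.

(1.000, 0.595, 0.206)

t = 2322/100 = 23.22; the t ≤ 66 branch applies.
R = 255 by definition for t ≤ 66.
G = 99.47·ln 23.22 − 161.1 = 99.47·3.1450 − 161.1 = 151.735.
B = 138.5·ln(23.22 − 10) − 305.0 = 138.5·ln 13.22 − 305.0 = 138.5·2.5817 − 305.0 = 52.570.
Dividing each by 255: (1.0000, 0.5950, 0.2062) → (1.000, 0.595, 0.206).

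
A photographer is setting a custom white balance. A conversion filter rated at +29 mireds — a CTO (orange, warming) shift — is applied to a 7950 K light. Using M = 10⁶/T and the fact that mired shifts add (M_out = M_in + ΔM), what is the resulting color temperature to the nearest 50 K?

M_in = 10⁶/7950 = 125.79 mireds.
M_out = 125.79 + (+29) = 154.79 mireds.
T_out = 10⁶/154.79 = 6460.5 K → 6450 K.

6450 K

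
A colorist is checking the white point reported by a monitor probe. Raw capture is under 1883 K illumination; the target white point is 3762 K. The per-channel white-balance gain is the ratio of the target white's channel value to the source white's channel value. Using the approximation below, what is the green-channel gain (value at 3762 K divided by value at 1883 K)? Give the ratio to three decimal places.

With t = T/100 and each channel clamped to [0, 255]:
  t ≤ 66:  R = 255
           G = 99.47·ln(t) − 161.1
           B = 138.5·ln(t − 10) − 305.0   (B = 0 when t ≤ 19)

1.526

At 1883 K (t = 18.83):
  G = 99.47·ln 18.83 − 161.1 = 99.47·2.9355 − 161.1 = 130.889.
At 3762 K (t = 37.62):
  G = 99.47·ln 37.62 − 161.1 = 99.47·3.6275 − 161.1 = 199.731.
Gain = 199.731 / 130.889 = 1.5260 → 1.526.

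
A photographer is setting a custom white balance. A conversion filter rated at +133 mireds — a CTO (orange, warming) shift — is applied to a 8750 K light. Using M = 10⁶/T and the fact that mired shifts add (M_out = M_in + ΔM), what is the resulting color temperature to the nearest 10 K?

4040 K

M_in = 10⁶/8750 = 114.29 mireds.
M_out = 114.29 + (+133) = 247.29 mireds.
T_out = 10⁶/247.29 = 4043.9 K → 4040 K.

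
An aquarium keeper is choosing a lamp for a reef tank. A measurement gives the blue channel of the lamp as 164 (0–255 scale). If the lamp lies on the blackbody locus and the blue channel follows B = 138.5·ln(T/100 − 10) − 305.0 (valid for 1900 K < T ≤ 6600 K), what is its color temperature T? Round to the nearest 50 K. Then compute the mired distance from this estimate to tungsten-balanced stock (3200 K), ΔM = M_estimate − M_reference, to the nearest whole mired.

ln(t − 10) = (164 + 305.0) / 138.5 = 3.3863.
t − 10 = e^3.3863 = 29.556, so t = 39.556.
T = 100·t = 3956 K → 3950 K to the nearest 50 K.
M_estimate = 10⁶/3950 = 253.16; M_reference = 10⁶/3200 = 312.50.
ΔM = 253.16 − 312.50 = -59.34 → -59 mireds.

-59 mireds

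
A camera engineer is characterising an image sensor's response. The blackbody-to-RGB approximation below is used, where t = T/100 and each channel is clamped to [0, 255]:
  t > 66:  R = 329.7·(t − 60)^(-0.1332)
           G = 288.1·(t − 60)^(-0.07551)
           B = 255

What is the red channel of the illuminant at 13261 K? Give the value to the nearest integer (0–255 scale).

t = 13261/100 = 132.61; the t > 66 branch applies.
R = 329.7·(132.61 − 60)^(-0.1332) = 329.7·72.61^(-0.1332) = 329.7·0.56509 = 186.309.
Rounded: 186.

186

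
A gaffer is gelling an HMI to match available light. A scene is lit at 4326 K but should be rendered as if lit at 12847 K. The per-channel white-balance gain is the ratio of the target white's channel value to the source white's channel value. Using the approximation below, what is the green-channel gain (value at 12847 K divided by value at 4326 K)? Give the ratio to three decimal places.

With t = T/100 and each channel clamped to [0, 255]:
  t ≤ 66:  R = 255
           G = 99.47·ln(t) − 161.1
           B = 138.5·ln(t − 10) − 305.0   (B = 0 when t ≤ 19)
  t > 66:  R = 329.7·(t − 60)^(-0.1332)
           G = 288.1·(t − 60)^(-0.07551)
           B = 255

0.980

At 4326 K (t = 43.26):
  G = 99.47·ln 43.26 − 161.1 = 99.47·3.7672 − 161.1 = 213.626.
At 12847 K (t = 128.47):
  G = 288.1·(128.47 − 60)^(-0.07551) = 288.1·68.47^(-0.07551) = 288.1·0.72678 = 209.385.
Gain = 209.385 / 213.626 = 0.9801 → 0.980.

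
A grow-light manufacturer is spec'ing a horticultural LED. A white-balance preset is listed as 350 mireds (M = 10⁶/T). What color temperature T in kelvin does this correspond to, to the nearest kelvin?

T = 10⁶ / 350 = 2857.14 K → 2857 K.

2857 K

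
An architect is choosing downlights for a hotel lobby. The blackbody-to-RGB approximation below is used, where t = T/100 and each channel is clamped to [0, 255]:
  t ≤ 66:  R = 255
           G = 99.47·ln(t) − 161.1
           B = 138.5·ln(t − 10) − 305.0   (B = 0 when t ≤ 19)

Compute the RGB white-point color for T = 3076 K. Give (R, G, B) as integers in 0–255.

t = 3076/100 = 30.76; the t ≤ 66 branch applies.
R = 255 by definition for t ≤ 66.
G = 99.47·ln 30.76 − 161.1 = 99.47·3.4262 − 161.1 = 179.706.
B = 138.5·ln(30.76 − 10) − 305.0 = 138.5·ln 20.76 − 305.0 = 138.5·3.0330 − 305.0 = 115.074.
Rounded: (255, 180, 115).

(255, 180, 115)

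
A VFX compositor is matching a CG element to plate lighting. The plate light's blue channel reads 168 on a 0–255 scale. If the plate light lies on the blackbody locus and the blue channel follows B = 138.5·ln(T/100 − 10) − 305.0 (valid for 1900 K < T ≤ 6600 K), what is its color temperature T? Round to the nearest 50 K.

ln(t − 10) = (168 + 305.0) / 138.5 = 3.4152.
t − 10 = e^3.4152 = 30.422, so t = 40.422.
T = 100·t = 4042 K → 4050 K to the nearest 50 K.

4050 K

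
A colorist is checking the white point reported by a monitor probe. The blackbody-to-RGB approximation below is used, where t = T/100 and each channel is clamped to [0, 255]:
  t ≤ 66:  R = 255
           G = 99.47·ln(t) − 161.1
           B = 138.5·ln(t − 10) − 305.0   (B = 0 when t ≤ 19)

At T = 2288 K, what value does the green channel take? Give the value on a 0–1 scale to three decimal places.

0.589

t = 2288/100 = 22.88; the t ≤ 66 branch applies.
G = 99.47·ln 22.88 − 161.1 = 99.47·3.1303 − 161.1 = 150.267.
On a 0–1 scale: 150.267/255 = 0.5893 → 0.589.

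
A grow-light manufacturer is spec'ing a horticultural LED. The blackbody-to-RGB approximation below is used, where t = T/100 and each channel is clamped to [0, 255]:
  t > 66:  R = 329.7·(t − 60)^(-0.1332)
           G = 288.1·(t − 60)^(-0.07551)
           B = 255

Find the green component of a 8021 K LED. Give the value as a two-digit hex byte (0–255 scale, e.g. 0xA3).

t = 8021/100 = 80.21; the t > 66 branch applies.
G = 288.1·(80.21 − 60)^(-0.07551) = 288.1·20.21^(-0.07551) = 288.1·0.79692 = 229.594.
Rounded: 230; in hex, 0xE6.

0xE6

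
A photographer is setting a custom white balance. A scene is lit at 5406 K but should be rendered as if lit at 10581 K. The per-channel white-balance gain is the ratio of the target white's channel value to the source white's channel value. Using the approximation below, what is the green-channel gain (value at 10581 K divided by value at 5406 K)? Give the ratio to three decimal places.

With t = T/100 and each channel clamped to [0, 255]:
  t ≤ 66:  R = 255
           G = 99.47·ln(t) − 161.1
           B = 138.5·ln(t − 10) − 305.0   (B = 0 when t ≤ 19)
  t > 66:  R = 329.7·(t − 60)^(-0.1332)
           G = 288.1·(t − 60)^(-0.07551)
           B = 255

At 5406 K (t = 54.06):
  G = 99.47·ln 54.06 − 161.1 = 99.47·3.9901 − 161.1 = 235.795.
At 10581 K (t = 105.81):
  G = 288.1·(105.81 − 60)^(-0.07551) = 288.1·45.81^(-0.07551) = 288.1·0.74917 = 215.836.
Gain = 215.836 / 235.795 = 0.9154 → 0.915.

0.915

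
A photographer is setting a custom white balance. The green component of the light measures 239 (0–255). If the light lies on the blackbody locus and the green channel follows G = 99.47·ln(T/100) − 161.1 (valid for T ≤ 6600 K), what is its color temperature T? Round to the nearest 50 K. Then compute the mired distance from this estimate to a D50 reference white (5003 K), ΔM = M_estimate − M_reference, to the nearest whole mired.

ln t = (239 + 161.1) / 99.47 = 4.0223.
t = e^4.0223 = 55.830.
T = 100·t = 5583 K → 5600 K to the nearest 50 K.
M_estimate = 10⁶/5600 = 178.57; M_reference = 10⁶/5003 = 199.88.
ΔM = 178.57 − 199.88 = -21.31 → -21 mireds.

-21 mireds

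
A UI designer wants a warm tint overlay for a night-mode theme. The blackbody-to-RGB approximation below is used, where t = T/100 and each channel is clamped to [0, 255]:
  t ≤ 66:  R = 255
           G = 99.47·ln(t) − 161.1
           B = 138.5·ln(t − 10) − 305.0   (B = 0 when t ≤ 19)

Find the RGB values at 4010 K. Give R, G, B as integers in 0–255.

t = 4010/100 = 40.1; the t ≤ 66 branch applies.
R = 255 by definition for t ≤ 66.
G = 99.47·ln 40.1 − 161.1 = 99.47·3.6914 − 161.1 = 206.081.
B = 138.5·ln(40.1 − 10) − 305.0 = 138.5·ln 30.1 − 305.0 = 138.5·3.4045 − 305.0 = 166.527.
Rounded: (255, 206, 167).

R=255, G=206, B=167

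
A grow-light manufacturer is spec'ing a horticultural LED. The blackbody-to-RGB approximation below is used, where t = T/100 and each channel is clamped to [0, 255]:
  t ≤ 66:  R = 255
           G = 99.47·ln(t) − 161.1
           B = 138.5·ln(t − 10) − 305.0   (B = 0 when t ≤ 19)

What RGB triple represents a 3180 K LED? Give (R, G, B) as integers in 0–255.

t = 3180/100 = 31.8; the t ≤ 66 branch applies.
R = 255 by definition for t ≤ 66.
G = 99.47·ln 31.8 − 161.1 = 99.47·3.4595 − 161.1 = 183.013.
B = 138.5·ln(31.8 − 10) − 305.0 = 138.5·ln 21.8 − 305.0 = 138.5·3.0819 − 305.0 = 121.845.
Rounded: (255, 183, 122).

(255, 183, 122)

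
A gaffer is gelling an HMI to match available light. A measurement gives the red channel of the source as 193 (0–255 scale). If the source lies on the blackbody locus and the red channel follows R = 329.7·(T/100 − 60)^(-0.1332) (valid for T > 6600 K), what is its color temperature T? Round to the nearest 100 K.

(t − 60)^(-0.1332) = 193/329.7 = 0.58538.
t − 60 = 0.58538^(1/-0.1332) = 0.58538^(-7.508) = 55.713, so t = 115.713.
T = 100·t = 11571 K → 11600 K to the nearest 100 K.

11600 K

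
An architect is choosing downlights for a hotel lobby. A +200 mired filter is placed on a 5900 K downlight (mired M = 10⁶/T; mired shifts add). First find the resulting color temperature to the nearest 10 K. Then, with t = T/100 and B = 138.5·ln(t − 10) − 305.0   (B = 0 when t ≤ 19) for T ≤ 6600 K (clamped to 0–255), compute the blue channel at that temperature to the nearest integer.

M_in = 10⁶/5900 = 169.49; M_out = 169.49 + (+200) = 369.49.
T_out = 10⁶/369.49 = 2706.4 K → 2710 K; t = 27.1.
B = 138.5·ln(27.1 − 10) − 305.0 = 138.5·ln 17.1 − 305.0 = 138.5·2.8391 − 305.0 = 88.212.
Rounded: 88.

88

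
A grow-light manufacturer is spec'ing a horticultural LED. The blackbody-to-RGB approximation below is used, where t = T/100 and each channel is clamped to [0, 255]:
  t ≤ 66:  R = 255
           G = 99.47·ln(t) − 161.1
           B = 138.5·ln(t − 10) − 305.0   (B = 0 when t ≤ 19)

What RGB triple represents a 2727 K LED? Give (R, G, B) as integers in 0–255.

t = 2727/100 = 27.27; the t ≤ 66 branch applies.
R = 255 by definition for t ≤ 66.
G = 99.47·ln 27.27 − 161.1 = 99.47·3.3058 − 161.1 = 167.727.
B = 138.5·ln(27.27 − 10) − 305.0 = 138.5·ln 17.27 − 305.0 = 138.5·2.8490 − 305.0 = 89.582.
Rounded: (255, 168, 90).

(255, 168, 90)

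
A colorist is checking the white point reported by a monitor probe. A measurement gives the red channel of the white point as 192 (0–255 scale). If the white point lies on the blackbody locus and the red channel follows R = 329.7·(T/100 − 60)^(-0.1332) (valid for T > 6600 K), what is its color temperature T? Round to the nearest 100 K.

(t − 60)^(-0.1332) = 192/329.7 = 0.58235.
t − 60 = 0.58235^(1/-0.1332) = 0.58235^(-7.508) = 57.929, so t = 117.929.
T = 100·t = 11793 K → 11800 K to the nearest 100 K.

11800 K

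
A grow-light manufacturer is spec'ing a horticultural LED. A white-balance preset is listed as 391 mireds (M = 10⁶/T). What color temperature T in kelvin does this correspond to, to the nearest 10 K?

2560 K

T = 10⁶ / 391 = 2557.54 K → 2560 K.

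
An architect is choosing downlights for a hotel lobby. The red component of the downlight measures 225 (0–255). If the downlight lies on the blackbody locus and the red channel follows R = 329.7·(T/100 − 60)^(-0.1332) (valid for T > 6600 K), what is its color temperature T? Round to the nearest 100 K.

7800 K

(t − 60)^(-0.1332) = 225/329.7 = 0.68244.
t − 60 = 0.68244^(1/-0.1332) = 0.68244^(-7.508) = 17.610, so t = 77.610.
T = 100·t = 7761 K → 7800 K to the nearest 100 K.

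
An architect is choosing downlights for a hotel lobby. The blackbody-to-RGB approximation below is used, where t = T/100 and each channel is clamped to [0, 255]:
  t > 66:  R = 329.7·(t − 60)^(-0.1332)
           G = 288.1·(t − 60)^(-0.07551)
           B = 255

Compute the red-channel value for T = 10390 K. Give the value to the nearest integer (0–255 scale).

199

t = 10390/100 = 103.9; the t > 66 branch applies.
R = 329.7·(103.9 − 60)^(-0.1332) = 329.7·43.9^(-0.1332) = 329.7·0.60426 = 199.224.
Rounded: 199.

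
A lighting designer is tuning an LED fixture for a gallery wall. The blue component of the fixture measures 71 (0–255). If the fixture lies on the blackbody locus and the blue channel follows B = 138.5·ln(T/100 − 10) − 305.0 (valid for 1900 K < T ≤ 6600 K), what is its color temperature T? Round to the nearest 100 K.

2500 K

ln(t − 10) = (71 + 305.0) / 138.5 = 2.7148.
t − 10 = e^2.7148 = 15.102, so t = 25.102.
T = 100·t = 2510 K → 2500 K to the nearest 100 K.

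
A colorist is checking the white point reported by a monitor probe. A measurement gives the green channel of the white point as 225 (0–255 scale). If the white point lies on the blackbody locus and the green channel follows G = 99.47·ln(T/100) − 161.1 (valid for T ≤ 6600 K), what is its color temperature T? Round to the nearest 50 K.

ln t = (225 + 161.1) / 99.47 = 3.8816.
t = e^3.8816 = 48.500.
T = 100·t = 4850 K → 4850 K to the nearest 50 K.

4850 K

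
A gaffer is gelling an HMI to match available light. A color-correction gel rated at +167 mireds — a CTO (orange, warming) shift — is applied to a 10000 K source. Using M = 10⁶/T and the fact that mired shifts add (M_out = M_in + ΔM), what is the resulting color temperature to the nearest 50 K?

3750 K

M_in = 10⁶/10000 = 100.00 mireds.
M_out = 100.00 + (+167) = 267.00 mireds.
T_out = 10⁶/267.00 = 3745.3 K → 3750 K.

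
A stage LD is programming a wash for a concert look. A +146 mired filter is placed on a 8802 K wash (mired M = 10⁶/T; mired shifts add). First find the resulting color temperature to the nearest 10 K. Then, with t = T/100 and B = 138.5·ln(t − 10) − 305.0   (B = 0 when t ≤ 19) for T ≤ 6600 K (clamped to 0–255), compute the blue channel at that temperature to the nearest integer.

M_in = 10⁶/8802 = 113.61; M_out = 113.61 + (+146) = 259.61.
T_out = 10⁶/259.61 = 3851.9 K → 3850 K; t = 38.5.
B = 138.5·ln(38.5 − 10) − 305.0 = 138.5·ln 28.5 − 305.0 = 138.5·3.3499 − 305.0 = 158.962.
Rounded: 159.

159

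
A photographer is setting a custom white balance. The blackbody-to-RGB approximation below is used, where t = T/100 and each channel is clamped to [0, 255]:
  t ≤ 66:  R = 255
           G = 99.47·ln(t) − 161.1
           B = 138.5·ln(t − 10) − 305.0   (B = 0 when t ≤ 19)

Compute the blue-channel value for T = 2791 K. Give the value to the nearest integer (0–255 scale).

95

t = 2791/100 = 27.91; the t ≤ 66 branch applies.
B = 138.5·ln(27.91 − 10) − 305.0 = 138.5·ln 17.91 − 305.0 = 138.5·2.8854 − 305.0 = 94.622.
Rounded: 95.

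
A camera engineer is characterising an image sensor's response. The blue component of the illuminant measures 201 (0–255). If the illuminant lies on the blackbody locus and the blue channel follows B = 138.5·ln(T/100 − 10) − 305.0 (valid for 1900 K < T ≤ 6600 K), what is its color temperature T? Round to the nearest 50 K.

ln(t − 10) = (201 + 305.0) / 138.5 = 3.6534.
t − 10 = e^3.6534 = 38.607, so t = 48.607.
T = 100·t = 4861 K → 4850 K to the nearest 50 K.

4850 K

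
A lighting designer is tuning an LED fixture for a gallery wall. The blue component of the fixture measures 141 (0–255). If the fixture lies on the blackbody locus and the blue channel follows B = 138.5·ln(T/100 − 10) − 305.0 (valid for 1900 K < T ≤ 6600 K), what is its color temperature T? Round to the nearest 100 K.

ln(t − 10) = (141 + 305.0) / 138.5 = 3.2202.
t − 10 = e^3.2202 = 25.034, so t = 35.034.
T = 100·t = 3503 K → 3500 K to the nearest 100 K.

3500 K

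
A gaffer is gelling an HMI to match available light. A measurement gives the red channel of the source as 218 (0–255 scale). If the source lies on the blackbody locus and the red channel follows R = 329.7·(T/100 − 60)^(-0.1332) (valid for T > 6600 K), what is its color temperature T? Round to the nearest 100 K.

8200 K

(t − 60)^(-0.1332) = 218/329.7 = 0.66121.
t − 60 = 0.66121^(1/-0.1332) = 0.66121^(-7.508) = 22.326, so t = 82.326.
T = 100·t = 8233 K → 8200 K to the nearest 100 K.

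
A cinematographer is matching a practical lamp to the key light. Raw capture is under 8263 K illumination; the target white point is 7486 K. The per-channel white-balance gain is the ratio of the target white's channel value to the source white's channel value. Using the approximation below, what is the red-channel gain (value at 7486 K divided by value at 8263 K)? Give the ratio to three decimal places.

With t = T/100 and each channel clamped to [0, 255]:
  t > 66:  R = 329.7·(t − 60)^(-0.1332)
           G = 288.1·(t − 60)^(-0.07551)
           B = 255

At 8263 K (t = 82.63):
  R = 329.7·(82.63 − 60)^(-0.1332) = 329.7·22.63^(-0.1332) = 329.7·0.66002 = 217.608.
At 7486 K (t = 74.86):
  R = 329.7·(74.86 − 60)^(-0.1332) = 329.7·14.86^(-0.1332) = 329.7·0.69805 = 230.147.
Gain = 230.147 / 217.608 = 1.0576 → 1.058.

1.058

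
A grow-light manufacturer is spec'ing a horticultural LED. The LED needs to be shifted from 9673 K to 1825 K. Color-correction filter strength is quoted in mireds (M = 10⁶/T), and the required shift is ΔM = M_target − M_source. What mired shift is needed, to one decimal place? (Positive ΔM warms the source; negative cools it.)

M_source = 10⁶/9673 = 103.381; M_target = 10⁶/1825 = 547.945.
ΔM = 547.945 − 103.381 = 444.565 → +444.6 mireds, a warming shift.

+444.6 mireds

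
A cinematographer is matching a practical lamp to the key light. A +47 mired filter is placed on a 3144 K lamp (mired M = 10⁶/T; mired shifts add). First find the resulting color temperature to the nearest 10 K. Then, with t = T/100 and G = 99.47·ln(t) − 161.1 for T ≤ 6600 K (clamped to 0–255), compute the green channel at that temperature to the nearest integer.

M_in = 10⁶/3144 = 318.07; M_out = 318.07 + (+47) = 365.07.
T_out = 10⁶/365.07 = 2739.2 K → 2740 K; t = 27.4.
G = 99.47·ln 27.4 − 161.1 = 99.47·3.3105 − 161.1 = 168.200.
Rounded: 168.

168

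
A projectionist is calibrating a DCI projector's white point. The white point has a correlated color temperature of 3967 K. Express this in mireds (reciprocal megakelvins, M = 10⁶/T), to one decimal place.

M = 10⁶ / 3967 = 252.080 → 252.1 mireds.

252.1 mireds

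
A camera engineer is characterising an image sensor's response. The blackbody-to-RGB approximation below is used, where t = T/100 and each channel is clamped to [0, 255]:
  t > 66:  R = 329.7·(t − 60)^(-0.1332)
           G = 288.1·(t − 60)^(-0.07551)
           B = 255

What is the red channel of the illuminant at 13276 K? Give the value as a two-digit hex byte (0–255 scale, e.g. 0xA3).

t = 13276/100 = 132.76; the t > 66 branch applies.
R = 329.7·(132.76 − 60)^(-0.1332) = 329.7·72.76^(-0.1332) = 329.7·0.56493 = 186.258.
Rounded: 186; in hex, 0xBA.

0xBA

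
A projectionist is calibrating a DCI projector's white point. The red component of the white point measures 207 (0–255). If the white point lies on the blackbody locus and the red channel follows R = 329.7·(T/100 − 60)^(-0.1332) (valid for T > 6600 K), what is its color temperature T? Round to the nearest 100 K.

9300 K

(t − 60)^(-0.1332) = 207/329.7 = 0.62784.
t − 60 = 0.62784^(1/-0.1332) = 0.62784^(-7.508) = 32.933, so t = 92.933.
T = 100·t = 9293 K → 9300 K to the nearest 100 K.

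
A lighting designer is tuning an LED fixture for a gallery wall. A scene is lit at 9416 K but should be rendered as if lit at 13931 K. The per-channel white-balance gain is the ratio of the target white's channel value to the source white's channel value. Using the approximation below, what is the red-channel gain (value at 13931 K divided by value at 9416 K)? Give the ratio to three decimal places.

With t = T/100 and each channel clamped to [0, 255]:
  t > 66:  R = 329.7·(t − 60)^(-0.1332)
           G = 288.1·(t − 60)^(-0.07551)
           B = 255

0.894

At 9416 K (t = 94.16):
  R = 329.7·(94.16 − 60)^(-0.1332) = 329.7·34.16^(-0.1332) = 329.7·0.62479 = 205.994.
At 13931 K (t = 139.31):
  R = 329.7·(139.31 − 60)^(-0.1332) = 329.7·79.31^(-0.1332) = 329.7·0.55848 = 184.132.
Gain = 184.132 / 205.994 = 0.8939 → 0.894.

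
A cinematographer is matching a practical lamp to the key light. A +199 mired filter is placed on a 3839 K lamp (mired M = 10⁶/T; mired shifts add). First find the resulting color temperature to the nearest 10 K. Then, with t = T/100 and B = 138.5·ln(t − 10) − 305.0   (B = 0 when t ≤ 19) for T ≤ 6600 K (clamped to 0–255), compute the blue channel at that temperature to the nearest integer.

37

M_in = 10⁶/3839 = 260.48; M_out = 260.48 + (+199) = 459.48.
T_out = 10⁶/459.48 = 2176.4 K → 2180 K; t = 21.8.
B = 138.5·ln(21.8 − 10) − 305.0 = 138.5·ln 11.8 − 305.0 = 138.5·2.4681 − 305.0 = 36.832.
Rounded: 37.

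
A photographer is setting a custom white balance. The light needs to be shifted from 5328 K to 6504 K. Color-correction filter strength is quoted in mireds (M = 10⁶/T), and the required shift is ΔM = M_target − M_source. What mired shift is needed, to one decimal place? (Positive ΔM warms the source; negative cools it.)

M_source = 10⁶/5328 = 187.688; M_target = 10⁶/6504 = 153.752.
ΔM = 153.752 − 187.688 = -33.936 → -33.9 mireds, a cooling shift.

-33.9 mireds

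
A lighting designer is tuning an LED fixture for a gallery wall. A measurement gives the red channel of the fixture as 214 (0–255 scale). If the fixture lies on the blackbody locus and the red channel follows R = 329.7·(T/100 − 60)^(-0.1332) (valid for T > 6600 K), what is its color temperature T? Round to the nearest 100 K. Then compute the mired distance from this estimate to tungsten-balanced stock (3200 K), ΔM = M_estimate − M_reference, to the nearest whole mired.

(t − 60)^(-0.1332) = 214/329.7 = 0.64907.
t − 60 = 0.64907^(1/-0.1332) = 0.64907^(-7.508) = 25.657, so t = 85.657.
T = 100·t = 8566 K → 8600 K to the nearest 100 K.
M_estimate = 10⁶/8600 = 116.28; M_reference = 10⁶/3200 = 312.50.
ΔM = 116.28 − 312.50 = -196.22 → -196 mireds.

-196 mireds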